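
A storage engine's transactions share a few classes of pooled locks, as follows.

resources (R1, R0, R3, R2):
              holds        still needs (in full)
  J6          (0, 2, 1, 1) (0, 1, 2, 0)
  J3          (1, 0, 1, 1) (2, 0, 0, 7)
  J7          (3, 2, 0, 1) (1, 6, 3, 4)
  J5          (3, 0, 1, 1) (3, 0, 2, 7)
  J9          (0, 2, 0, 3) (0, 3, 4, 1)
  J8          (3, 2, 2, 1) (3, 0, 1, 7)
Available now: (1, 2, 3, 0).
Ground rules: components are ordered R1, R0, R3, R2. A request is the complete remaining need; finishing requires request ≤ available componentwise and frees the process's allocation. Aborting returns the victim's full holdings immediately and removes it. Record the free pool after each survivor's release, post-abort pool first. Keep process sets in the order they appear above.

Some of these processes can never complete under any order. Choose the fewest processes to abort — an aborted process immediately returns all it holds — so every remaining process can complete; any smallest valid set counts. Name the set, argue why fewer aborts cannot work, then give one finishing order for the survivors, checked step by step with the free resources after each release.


Abort J5 and J8.
Key observation: J3 could never have finished before the abort; with (6, 2, 3, 2) returned by J5 and J8, it fits at step 4.
Why nothing smaller works — every single abort fails: J6 alone leaves J3 blocked (short on R2); J3 alone leaves J5 blocked (short on R2); J7 alone leaves J3 blocked (short on R2); J5 alone leaves J3 blocked (short on R2); J9 alone leaves J3 blocked (short on R2); J8 alone leaves J3 blocked (short on R2).
The survivors complete as J9, J6, J7, J3. Verifying each step (starting from the post-abort pool):
  pool = (7, 4, 6, 2)
  run J9 (needs (0, 3, 4, 1), free (7, 4, 6, 2)); after release of (0, 2, 0, 3) the pool is (7, 6, 6, 5)
  run J6 (needs (0, 1, 2, 0), free (7, 6, 6, 5)); after release of (0, 2, 1, 1) the pool is (7, 8, 7, 6)
  run J7 (needs (1, 6, 3, 4), free (7, 8, 7, 6)); after release of (3, 2, 0, 1) the pool is (10, 10, 7, 7)
  run J3 (needs (2, 0, 0, 7), free (10, 10, 7, 7)); after release of (1, 0, 1, 1) the pool is (11, 10, 8, 8)


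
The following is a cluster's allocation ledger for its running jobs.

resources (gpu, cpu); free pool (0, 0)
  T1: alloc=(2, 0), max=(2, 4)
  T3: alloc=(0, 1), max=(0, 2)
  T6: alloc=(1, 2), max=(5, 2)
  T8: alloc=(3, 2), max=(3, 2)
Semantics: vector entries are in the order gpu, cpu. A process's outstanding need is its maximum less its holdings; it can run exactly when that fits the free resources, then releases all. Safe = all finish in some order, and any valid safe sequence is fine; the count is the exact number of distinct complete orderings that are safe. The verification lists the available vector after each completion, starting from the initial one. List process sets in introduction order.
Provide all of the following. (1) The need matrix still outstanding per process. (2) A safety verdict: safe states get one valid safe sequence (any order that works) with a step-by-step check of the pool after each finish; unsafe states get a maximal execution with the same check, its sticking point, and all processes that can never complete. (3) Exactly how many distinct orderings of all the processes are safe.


(1) Need matrix, components ordered gpu, cpu:
  T1: (0, 4)
  T3: (0, 1)
  T6: (4, 0)
  T8: (0, 0)
(2) UNSAFE — no complete ordering exists.
Key observation: after T8, T3 the pool peaks at (3, 3), and each blocked process is short somewhere: T1 on cpu; T6 on gpu.
The run T8, T3 cannot be extended any further. Step-by-step check:
  pool = (0, 0)
  run T8 (needs (0, 0), free (0, 0)); after release of (3, 2) the pool is (3, 2)
  run T3 (needs (0, 1), free (3, 2)); after release of (0, 1) the pool is (3, 3)
  blocked: T1 wants (0, 4), pool (3, 3) — not enough cpu
  blocked: T6 wants (4, 0), pool (3, 3) — not enough gpu
Permanently blocked: T1 and T6.
(3) Exactly 0 of the possible complete orderings are safe sequences.


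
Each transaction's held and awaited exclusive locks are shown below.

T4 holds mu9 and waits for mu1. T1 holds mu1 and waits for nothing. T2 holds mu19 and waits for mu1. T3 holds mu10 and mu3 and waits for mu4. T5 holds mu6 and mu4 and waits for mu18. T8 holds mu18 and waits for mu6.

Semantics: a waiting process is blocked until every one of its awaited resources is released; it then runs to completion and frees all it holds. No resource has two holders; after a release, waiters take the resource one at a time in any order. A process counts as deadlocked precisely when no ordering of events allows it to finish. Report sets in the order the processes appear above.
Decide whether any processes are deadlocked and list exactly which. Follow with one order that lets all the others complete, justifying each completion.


Deadlocked set: T3, T5 and T8.
Key observation: the knot is the closed ring of waits T5 -> T8 -> T5; T3 waits into the deadlock from upstream.
One completion order for the rest: T1, T2, T4.
Verifying each step:
  T1: no waits; runs immediately, freeing mu1
  run T2 (all its waits — mu1 — are resolved); releases mu19
  run T4 (all its waits — mu1 — are resolved); releases mu9


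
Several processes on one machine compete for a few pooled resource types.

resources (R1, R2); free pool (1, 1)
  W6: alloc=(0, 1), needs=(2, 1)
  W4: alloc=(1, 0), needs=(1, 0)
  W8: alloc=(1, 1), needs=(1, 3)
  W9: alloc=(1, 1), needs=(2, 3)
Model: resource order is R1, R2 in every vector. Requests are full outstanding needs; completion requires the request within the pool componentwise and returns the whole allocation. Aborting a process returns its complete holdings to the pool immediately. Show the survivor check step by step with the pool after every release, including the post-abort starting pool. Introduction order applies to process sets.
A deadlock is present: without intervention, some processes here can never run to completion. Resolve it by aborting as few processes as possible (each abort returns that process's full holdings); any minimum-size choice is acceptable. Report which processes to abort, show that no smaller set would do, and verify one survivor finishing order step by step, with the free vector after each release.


The answer: abort W9.
Key observation: no ordering could ever have run W8 before the abort of W9; with (1, 1) back in the pool it fits at step 3.
Why nothing smaller works: aborting no one leaves the state deadlocked as given.
The survivors complete as W6, W4, W8. Verifying each step (starting from the post-abort pool):
  pool = (2, 2)
  W6: need (2, 1) fits (2, 2); releases (0, 1), pool now (2, 3)
  W4: need (1, 0) fits (2, 3); releases (1, 0), pool now (3, 3)
  W8: need (1, 3) fits (3, 3); releases (1, 1), pool now (4, 4)


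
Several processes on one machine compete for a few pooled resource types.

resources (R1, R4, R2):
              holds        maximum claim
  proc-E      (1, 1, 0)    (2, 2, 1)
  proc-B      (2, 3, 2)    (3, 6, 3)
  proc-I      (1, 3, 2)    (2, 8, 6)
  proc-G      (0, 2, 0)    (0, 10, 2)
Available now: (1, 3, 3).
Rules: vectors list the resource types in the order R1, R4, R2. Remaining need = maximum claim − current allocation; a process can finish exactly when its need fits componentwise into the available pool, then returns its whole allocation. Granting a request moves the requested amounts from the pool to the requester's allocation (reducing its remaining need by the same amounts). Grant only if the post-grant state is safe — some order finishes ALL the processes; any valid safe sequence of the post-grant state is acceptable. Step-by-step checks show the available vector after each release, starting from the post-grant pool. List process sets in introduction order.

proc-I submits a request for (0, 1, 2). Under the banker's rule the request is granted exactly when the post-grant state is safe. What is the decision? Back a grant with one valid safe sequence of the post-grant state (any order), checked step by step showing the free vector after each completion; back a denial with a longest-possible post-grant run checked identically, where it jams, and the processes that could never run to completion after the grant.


GRANT. The post-grant state is safe; one safe sequence: proc-E, proc-B, proc-I, proc-G.
Key observation: after the grant the pool drops to (1, 2, 1), which still lets proc-E finish first and unwind the rest.
Check on the post-grant state, step by step:
  pool = (1, 2, 1)
  proc-E: need (1, 1, 1) fits (1, 2, 1); releases (1, 1, 0), pool now (2, 3, 1)
  proc-B: need (1, 3, 1) fits (2, 3, 1); releases (2, 3, 2), pool now (4, 6, 3)
  proc-I: need (1, 4, 2) fits (4, 6, 3); releases (1, 4, 4), pool now (5, 10, 7)
  proc-G: need (0, 8, 2) fits (5, 10, 7); releases (0, 2, 0), pool now (5, 12, 7)


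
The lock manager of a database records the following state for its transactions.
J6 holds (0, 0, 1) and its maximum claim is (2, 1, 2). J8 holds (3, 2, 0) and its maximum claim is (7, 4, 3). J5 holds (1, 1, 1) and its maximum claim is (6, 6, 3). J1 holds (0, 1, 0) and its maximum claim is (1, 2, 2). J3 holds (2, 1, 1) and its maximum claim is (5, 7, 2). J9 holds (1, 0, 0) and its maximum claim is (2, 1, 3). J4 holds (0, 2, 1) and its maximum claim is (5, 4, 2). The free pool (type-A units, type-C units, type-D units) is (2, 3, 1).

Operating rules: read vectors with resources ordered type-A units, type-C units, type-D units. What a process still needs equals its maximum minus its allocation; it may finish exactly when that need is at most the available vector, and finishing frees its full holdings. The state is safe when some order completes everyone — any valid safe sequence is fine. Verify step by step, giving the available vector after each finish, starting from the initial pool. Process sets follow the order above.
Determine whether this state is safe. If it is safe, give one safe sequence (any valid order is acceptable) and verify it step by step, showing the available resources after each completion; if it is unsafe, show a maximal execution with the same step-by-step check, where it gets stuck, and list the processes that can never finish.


UNSAFE — no complete ordering exists.
Key observation: after J6, J1 the pool peaks at (2, 4, 2), and each blocked process is short somewhere: J8 on type-A units, type-D units; J5 on type-A units, type-C units; J3 on type-A units, type-C units; J9 on type-D units; J4 on type-A units.
The run J6, J1 cannot be extended any further. Check, step by step:
  pool = (2, 3, 1)
  run J6 (needs (2, 1, 1), free (2, 3, 1)); after release of (0, 0, 1) the pool is (2, 3, 2)
  run J1 (needs (1, 1, 2), free (2, 3, 2)); after release of (0, 1, 0) the pool is (2, 4, 2)
  J8 cannot run: need (4, 2, 3) vs free (2, 4, 2) (insufficient type-A units and type-D units)
  J5 cannot run: need (5, 5, 2) vs free (2, 4, 2) (insufficient type-A units and type-C units)
  J3 cannot run: need (3, 6, 1) vs free (2, 4, 2) (insufficient type-A units and type-C units)
  J9 cannot run: need (1, 1, 3) vs free (2, 4, 2) (insufficient type-D units)
  J4 cannot run: need (5, 2, 1) vs free (2, 4, 2) (insufficient type-A units)
Never able to finish: J8, J5, J3, J9 and J4.


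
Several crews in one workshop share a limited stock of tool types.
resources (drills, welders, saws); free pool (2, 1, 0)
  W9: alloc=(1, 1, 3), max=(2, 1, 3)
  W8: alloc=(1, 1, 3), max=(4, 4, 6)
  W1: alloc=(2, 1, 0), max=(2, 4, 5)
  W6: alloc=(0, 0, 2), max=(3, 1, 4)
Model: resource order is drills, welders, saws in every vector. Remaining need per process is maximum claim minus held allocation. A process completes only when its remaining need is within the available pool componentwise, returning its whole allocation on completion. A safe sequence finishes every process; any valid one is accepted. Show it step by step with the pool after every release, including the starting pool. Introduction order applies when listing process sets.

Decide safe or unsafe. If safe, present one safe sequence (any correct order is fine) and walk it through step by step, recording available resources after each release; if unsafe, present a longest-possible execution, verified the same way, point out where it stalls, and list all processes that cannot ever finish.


UNSAFE.
Key observation: no order helps: past W9, W6, the free pool tops out at (3, 2, 5), below what each blocked process needs in welders.
A maximal execution: W9, W6 — then nothing else fits. Verifying each step:
  pool = (2, 1, 0)
  W9 needs (1, 0, 0) <= (2, 1, 0) -> finishes; pool += (1, 1, 3) = (3, 2, 3)
  W6 needs (3, 1, 2) <= (3, 2, 3) -> finishes; pool += (0, 0, 2) = (3, 2, 5)
  blocked: W8 wants (3, 3, 3), pool (3, 2, 5) — not enough welders
  blocked: W1 wants (0, 3, 5), pool (3, 2, 5) — not enough welders
Processes that can never finish: W8 and W1.


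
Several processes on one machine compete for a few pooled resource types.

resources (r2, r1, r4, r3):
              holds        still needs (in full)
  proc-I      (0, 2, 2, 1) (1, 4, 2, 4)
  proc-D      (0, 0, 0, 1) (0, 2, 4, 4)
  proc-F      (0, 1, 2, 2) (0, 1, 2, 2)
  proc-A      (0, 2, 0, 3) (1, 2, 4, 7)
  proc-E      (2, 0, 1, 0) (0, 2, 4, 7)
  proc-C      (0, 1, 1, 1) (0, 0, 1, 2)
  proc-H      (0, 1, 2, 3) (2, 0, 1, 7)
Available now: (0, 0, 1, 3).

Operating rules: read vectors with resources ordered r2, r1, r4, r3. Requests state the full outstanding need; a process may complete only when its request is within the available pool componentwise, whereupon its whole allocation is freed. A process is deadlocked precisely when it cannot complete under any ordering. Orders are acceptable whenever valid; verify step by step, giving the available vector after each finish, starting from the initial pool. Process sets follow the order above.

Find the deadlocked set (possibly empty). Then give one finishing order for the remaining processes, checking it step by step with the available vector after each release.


The deadlocked set is empty.
Key observation: there is always a runnable process — proc-C first — so the state unwinds completely.
A valid finishing order for the others: proc-C, proc-F, proc-D, proc-E, proc-H, proc-A, proc-I. Step-by-step check:
  pool = (0, 0, 1, 3)
  proc-C: need (0, 0, 1, 2) fits (0, 0, 1, 3); releases (0, 1, 1, 1), pool now (0, 1, 2, 4)
  proc-F: need (0, 1, 2, 2) fits (0, 1, 2, 4); releases (0, 1, 2, 2), pool now (0, 2, 4, 6)
  proc-D: need (0, 2, 4, 4) fits (0, 2, 4, 6); releases (0, 0, 0, 1), pool now (0, 2, 4, 7)
  proc-E: need (0, 2, 4, 7) fits (0, 2, 4, 7); releases (2, 0, 1, 0), pool now (2, 2, 5, 7)
  proc-H: need (2, 0, 1, 7) fits (2, 2, 5, 7); releases (0, 1, 2, 3), pool now (2, 3, 7, 10)
  proc-A: need (1, 2, 4, 7) fits (2, 3, 7, 10); releases (0, 2, 0, 3), pool now (2, 5, 7, 13)
  proc-I: need (1, 4, 2, 4) fits (2, 5, 7, 13); releases (0, 2, 2, 1), pool now (2, 7, 9, 14)


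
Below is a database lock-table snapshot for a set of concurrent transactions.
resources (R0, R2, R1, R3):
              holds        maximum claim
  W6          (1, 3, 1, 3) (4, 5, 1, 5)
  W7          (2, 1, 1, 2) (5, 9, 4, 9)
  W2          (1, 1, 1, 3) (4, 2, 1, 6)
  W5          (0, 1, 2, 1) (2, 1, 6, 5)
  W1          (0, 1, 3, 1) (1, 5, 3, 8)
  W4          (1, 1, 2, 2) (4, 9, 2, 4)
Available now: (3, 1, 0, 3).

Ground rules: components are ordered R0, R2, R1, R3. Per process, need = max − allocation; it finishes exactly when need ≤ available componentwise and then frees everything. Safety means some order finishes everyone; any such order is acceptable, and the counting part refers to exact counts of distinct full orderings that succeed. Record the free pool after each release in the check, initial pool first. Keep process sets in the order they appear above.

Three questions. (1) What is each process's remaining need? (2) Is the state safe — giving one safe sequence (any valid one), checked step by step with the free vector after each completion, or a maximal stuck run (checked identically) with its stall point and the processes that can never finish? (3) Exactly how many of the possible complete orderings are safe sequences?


(1) Need matrix, components ordered R0, R2, R1, R3:
  W6: (3, 2, 0, 2)
  W7: (3, 8, 3, 7)
  W2: (3, 1, 0, 3)
  W5: (2, 0, 4, 4)
  W1: (1, 4, 0, 7)
  W4: (3, 8, 0, 2)
(2) UNSAFE — no complete ordering exists.
Key observation: R2 is the bottleneck — with W2, W6, W1, W5 done the pool holds (5, 7, 7, 11), short of every remaining need.
A maximal execution: W2, W6, W1, W5 — then nothing else fits. Verifying each step:
  pool = (3, 1, 0, 3)
  W2 needs (3, 1, 0, 3) <= (3, 1, 0, 3) -> finishes; pool += (1, 1, 1, 3) = (4, 2, 1, 6)
  W6 needs (3, 2, 0, 2) <= (4, 2, 1, 6) -> finishes; pool += (1, 3, 1, 3) = (5, 5, 2, 9)
  W1 needs (1, 4, 0, 7) <= (5, 5, 2, 9) -> finishes; pool += (0, 1, 3, 1) = (5, 6, 5, 10)
  W5 needs (2, 0, 4, 4) <= (5, 6, 5, 10) -> finishes; pool += (0, 1, 2, 1) = (5, 7, 7, 11)
  blocked: W7 wants (3, 8, 3, 7), pool (5, 7, 7, 11) — not enough R2
  blocked: W4 wants (3, 8, 0, 2), pool (5, 7, 7, 11) — not enough R2
Permanently blocked: W7 and W4.
(3) Exactly 0 of the possible complete orderings are safe sequences.


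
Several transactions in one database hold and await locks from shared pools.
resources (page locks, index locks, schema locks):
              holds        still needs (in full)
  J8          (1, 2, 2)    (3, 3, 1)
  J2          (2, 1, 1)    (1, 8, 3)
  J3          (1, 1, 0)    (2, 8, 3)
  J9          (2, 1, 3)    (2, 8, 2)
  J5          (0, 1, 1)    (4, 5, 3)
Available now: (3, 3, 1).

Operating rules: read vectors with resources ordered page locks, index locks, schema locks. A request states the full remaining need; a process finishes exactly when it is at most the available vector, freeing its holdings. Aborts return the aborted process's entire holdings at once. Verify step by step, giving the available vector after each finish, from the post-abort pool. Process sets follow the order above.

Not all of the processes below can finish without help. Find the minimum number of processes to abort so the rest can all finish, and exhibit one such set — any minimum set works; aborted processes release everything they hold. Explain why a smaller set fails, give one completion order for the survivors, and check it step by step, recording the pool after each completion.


The answer: abort J2 and J3.
Key observation: aborting J2 and J3 returns (3, 2, 1), and J9 — hopeless before — runs at step 3 with the returned capacity in the pool.
No one abort is enough; case by case: J8 alone leaves J2 blocked (short on index locks); J2 alone leaves J3 blocked (short on index locks); J3 alone leaves J2 blocked (short on index locks); J9 alone leaves J2 blocked (short on index locks); J5 alone leaves J2 blocked (short on index locks).
The survivors complete as J8, J5, J9. Walking it through (starting from the post-abort pool):
  pool = (6, 5, 2)
  J8 needs (3, 3, 1) <= (6, 5, 2) -> finishes; pool += (1, 2, 2) = (7, 7, 4)
  J5 needs (4, 5, 3) <= (7, 7, 4) -> finishes; pool += (0, 1, 1) = (7, 8, 5)
  J9 needs (2, 8, 2) <= (7, 8, 5) -> finishes; pool += (2, 1, 3) = (9, 9, 8)


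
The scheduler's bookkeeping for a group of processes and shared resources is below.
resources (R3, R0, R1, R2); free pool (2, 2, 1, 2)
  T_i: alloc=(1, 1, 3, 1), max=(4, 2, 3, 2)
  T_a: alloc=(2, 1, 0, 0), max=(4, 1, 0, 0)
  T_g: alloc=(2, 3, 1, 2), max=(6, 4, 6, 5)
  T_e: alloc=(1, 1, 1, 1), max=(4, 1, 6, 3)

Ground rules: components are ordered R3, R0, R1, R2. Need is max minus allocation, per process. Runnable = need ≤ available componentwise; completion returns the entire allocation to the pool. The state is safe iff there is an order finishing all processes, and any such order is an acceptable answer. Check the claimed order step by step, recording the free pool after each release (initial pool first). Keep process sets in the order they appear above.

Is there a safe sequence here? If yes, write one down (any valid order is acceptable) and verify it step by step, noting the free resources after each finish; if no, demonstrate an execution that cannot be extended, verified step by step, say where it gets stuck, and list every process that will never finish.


The state is UNSAFE.
Key observation: no order helps: past T_a, T_i, the free pool tops out at (5, 4, 4, 3), below what each blocked process needs in R1.
The run T_a, T_i cannot be extended any further. Check, step by step:
  pool = (2, 2, 1, 2)
  run T_a (needs (2, 0, 0, 0), free (2, 2, 1, 2)); after release of (2, 1, 0, 0) the pool is (4, 3, 1, 2)
  run T_i (needs (3, 1, 0, 1), free (4, 3, 1, 2)); after release of (1, 1, 3, 1) the pool is (5, 4, 4, 3)
  blocked: T_g wants (4, 1, 5, 3), pool (5, 4, 4, 3) — not enough R1
  blocked: T_e wants (3, 0, 5, 2), pool (5, 4, 4, 3) — not enough R1
Never able to finish: T_g and T_e.


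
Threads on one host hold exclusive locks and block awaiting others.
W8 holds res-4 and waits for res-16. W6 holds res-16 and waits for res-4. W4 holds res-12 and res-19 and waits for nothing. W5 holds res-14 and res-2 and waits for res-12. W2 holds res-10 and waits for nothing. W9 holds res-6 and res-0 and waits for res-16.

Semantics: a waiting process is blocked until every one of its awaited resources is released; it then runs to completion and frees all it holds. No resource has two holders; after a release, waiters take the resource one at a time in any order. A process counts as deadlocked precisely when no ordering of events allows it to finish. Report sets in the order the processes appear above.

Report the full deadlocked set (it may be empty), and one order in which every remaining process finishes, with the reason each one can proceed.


Deadlocked set: W8, W6 and W9.
Key observation: along W8 -> W6 -> W8, each member waits on what the next one holds — a deadlock; W9 waits into the deadlock from upstream.
The rest can finish in the order W4, W5, W2.
Verifying each step:
  W4: no waits; runs immediately, freeing res-12 and res-19
  W5 waits on res-12 — all released -> runs and releases res-14 and res-2
  W2: no waits; runs immediately, freeing res-10


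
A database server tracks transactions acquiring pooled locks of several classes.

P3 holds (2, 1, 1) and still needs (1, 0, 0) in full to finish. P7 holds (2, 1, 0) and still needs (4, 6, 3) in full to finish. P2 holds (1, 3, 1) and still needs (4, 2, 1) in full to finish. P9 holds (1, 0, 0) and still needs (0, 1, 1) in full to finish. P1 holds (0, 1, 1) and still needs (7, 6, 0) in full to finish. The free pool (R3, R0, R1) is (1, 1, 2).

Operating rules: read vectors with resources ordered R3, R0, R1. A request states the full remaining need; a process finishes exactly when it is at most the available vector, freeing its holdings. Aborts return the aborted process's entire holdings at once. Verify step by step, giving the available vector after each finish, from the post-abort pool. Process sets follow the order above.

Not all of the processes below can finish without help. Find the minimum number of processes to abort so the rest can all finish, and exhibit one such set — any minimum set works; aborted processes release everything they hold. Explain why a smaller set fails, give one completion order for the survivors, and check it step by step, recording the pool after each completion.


Abort P1.
Key observation: P7 could never have finished before the abort; with (0, 1, 1) returned by P1, it fits at step 4.
No smaller set exists: with zero aborts the deadlock remains.
One survivor order: P3, P9, P2, P7. Check, step by step (post-abort pool first):
  pool = (1, 2, 3)
  P3 needs (1, 0, 0) <= (1, 2, 3) -> finishes; pool += (2, 1, 1) = (3, 3, 4)
  P9 needs (0, 1, 1) <= (3, 3, 4) -> finishes; pool += (1, 0, 0) = (4, 3, 4)
  P2 needs (4, 2, 1) <= (4, 3, 4) -> finishes; pool += (1, 3, 1) = (5, 6, 5)
  P7 needs (4, 6, 3) <= (5, 6, 5) -> finishes; pool += (2, 1, 0) = (7, 7, 5)


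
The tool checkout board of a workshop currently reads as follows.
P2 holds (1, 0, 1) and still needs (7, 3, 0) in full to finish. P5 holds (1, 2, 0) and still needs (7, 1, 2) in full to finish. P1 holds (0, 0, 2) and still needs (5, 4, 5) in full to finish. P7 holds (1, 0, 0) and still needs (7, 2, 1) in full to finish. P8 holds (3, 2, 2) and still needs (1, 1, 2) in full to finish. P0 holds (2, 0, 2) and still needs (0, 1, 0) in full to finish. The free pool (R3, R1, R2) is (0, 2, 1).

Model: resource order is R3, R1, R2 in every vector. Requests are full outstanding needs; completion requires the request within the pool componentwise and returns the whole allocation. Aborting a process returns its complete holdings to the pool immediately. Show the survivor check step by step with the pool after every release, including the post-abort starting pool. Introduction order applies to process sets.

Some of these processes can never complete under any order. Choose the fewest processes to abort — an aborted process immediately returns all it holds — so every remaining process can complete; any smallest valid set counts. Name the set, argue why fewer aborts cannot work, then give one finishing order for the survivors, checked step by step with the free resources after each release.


The answer: abort P2 and P7.
Key observation: P5 was stuck for good until P2 and P7 gave back (2, 0, 1); in the order shown it finishes at step 3.
No one abort is enough; case by case: P2 alone leaves P5 blocked (short on R3); P5 alone leaves P2 blocked (short on R3); P1 alone leaves P2 blocked (short on R3); P7 alone leaves P2 blocked (short on R3); P8 alone leaves P2 blocked (short on R3); P0 alone leaves P2 blocked (short on R3).
One survivor order: P8, P0, P5, P1. Check, step by step (post-abort pool first):
  pool = (2, 2, 2)
  P8: need (1, 1, 2) fits (2, 2, 2); releases (3, 2, 2), pool now (5, 4, 4)
  P0: need (0, 1, 0) fits (5, 4, 4); releases (2, 0, 2), pool now (7, 4, 6)
  P5: need (7, 1, 2) fits (7, 4, 6); releases (1, 2, 0), pool now (8, 6, 6)
  P1: need (5, 4, 5) fits (8, 6, 6); releases (0, 0, 2), pool now (8, 6, 8)


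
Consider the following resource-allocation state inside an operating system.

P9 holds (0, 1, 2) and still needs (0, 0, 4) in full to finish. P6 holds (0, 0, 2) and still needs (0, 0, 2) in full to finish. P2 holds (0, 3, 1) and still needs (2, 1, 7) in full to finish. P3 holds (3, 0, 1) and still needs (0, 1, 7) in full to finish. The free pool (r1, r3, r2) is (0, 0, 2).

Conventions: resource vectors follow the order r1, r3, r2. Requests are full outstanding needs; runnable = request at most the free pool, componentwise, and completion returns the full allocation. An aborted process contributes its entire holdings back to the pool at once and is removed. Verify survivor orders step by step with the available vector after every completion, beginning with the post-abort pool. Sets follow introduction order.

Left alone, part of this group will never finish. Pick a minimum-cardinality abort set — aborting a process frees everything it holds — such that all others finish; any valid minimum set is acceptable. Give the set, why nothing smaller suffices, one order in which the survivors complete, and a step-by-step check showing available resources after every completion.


The answer: abort P2.
Key observation: the deadlocked P3 becomes finishable only because P2 released (0, 3, 1); it completes at step 3 below.
No smaller set exists: with zero aborts the deadlock remains.
Survivors finish in the order: P6, P9, P3. Verifying each step (pool after the aborts first):
  pool = (0, 3, 3)
  run P6 (needs (0, 0, 2), free (0, 3, 3)); after release of (0, 0, 2) the pool is (0, 3, 5)
  run P9 (needs (0, 0, 4), free (0, 3, 5)); after release of (0, 1, 2) the pool is (0, 4, 7)
  run P3 (needs (0, 1, 7), free (0, 4, 7)); after release of (3, 0, 1) the pool is (3, 4, 8)


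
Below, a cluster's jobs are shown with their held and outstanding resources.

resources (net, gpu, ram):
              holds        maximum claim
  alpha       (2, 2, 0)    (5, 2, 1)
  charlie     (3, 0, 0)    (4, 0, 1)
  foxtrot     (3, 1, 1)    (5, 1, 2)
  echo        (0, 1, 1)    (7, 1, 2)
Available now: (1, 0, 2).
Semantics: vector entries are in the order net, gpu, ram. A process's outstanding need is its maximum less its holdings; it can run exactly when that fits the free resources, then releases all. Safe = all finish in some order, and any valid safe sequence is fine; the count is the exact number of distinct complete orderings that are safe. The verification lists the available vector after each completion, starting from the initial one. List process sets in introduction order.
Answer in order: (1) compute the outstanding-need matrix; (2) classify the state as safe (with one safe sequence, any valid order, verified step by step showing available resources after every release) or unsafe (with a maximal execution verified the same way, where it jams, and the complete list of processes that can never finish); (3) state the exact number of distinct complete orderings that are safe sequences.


(1) Remaining need (order net, gpu, ram):
  alpha: (3, 0, 1)
  charlie: (1, 0, 1)
  foxtrot: (2, 0, 1)
  echo: (7, 0, 1)
(2) SAFE, for example via the order charlie, alpha, foxtrot, echo.
Key observation: charlie marks the first exact bind of the order: its need (1, 0, 1) fits the free (1, 0, 2) with zero slack on a requested resource.
Check, step by step:
  pool = (1, 0, 2)
  run charlie (needs (1, 0, 1), free (1, 0, 2)); after release of (3, 0, 0) the pool is (4, 0, 2)
  run alpha (needs (3, 0, 1), free (4, 0, 2)); after release of (2, 2, 0) the pool is (6, 2, 2)
  run foxtrot (needs (2, 0, 1), free (6, 2, 2)); after release of (3, 1, 1) the pool is (9, 3, 3)
  run echo (needs (7, 0, 1), free (9, 3, 3)); after release of (0, 1, 1) the pool is (9, 4, 4)
(3) The exact count: 3 of the possible complete orderings are safe sequences.


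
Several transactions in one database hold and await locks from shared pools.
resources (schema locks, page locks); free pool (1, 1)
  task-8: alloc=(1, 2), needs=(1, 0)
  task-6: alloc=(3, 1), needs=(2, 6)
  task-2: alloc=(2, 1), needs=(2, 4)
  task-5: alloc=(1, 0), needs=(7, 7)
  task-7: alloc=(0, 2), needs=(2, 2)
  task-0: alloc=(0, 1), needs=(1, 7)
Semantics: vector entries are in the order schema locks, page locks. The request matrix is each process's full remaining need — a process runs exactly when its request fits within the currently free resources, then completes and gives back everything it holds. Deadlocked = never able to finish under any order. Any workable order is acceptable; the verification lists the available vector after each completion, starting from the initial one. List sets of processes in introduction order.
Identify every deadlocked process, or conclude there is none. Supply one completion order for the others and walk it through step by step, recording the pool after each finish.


Nothing here is deadlocked.
Key observation: task-8 leads a chain of completions in which each release enables another process.
A valid finishing order for the others: task-8, task-7, task-2, task-6, task-0, task-5. Step-by-step check:
  pool = (1, 1)
  run task-8 (needs (1, 0), free (1, 1)); after release of (1, 2) the pool is (2, 3)
  run task-7 (needs (2, 2), free (2, 3)); after release of (0, 2) the pool is (2, 5)
  run task-2 (needs (2, 4), free (2, 5)); after release of (2, 1) the pool is (4, 6)
  run task-6 (needs (2, 6), free (4, 6)); after release of (3, 1) the pool is (7, 7)
  run task-0 (needs (1, 7), free (7, 7)); after release of (0, 1) the pool is (7, 8)
  run task-5 (needs (7, 7), free (7, 8)); after release of (1, 0) the pool is (8, 8)


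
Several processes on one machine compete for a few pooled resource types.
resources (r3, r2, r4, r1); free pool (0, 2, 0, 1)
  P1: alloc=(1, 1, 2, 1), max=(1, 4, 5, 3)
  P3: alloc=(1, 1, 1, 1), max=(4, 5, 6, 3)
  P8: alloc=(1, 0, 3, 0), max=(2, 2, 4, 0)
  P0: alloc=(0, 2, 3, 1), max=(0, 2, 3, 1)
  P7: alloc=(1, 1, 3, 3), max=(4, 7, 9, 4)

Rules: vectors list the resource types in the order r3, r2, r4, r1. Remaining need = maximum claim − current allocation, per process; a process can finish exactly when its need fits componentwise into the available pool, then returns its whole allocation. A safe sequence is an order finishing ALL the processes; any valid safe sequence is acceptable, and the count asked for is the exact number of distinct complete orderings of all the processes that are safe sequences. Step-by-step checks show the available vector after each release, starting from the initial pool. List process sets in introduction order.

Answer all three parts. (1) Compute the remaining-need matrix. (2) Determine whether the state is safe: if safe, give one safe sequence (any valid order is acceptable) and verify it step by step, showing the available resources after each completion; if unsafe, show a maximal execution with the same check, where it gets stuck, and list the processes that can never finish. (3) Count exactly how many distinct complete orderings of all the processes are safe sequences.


(1) Outstanding need per process (order r3, r2, r4, r1):
  P1: (0, 3, 3, 2)
  P3: (3, 4, 5, 2)
  P8: (1, 2, 1, 0)
  P0: (0, 0, 0, 0)
  P7: (3, 6, 6, 1)
(2) UNSAFE — no complete ordering exists.
Key observation: no order helps: past P0, P1, P8, the free pool tops out at (2, 5, 8, 3), below what each blocked process needs in r3.
A maximal execution: P0, P1, P8 — then nothing else fits. Step-by-step check:
  pool = (0, 2, 0, 1)
  P0: need (0, 0, 0, 0) fits (0, 2, 0, 1); releases (0, 2, 3, 1), pool now (0, 4, 3, 2)
  P1: need (0, 3, 3, 2) fits (0, 4, 3, 2); releases (1, 1, 2, 1), pool now (1, 5, 5, 3)
  P8: need (1, 2, 1, 0) fits (1, 5, 5, 3); releases (1, 0, 3, 0), pool now (2, 5, 8, 3)
  blocked: P3 wants (3, 4, 5, 2), pool (2, 5, 8, 3) — not enough r3
  blocked: P7 wants (3, 6, 6, 1), pool (2, 5, 8, 3) — not enough r3 and r2
Processes that can never finish: P3 and P7.
(3) Precisely 0 of the possible complete orderings are safe sequences.


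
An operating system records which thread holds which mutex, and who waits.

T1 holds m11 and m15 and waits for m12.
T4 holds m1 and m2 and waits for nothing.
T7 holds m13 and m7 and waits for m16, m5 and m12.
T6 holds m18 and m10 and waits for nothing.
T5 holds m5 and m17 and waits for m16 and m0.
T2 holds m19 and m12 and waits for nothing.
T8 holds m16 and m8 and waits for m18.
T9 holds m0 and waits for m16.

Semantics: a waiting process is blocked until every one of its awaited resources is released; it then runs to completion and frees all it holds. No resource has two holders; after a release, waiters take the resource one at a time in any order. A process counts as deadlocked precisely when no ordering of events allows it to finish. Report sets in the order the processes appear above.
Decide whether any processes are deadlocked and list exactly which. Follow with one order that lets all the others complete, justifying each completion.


Nothing here is deadlocked.
Key observation: the waits form no ring: some process can always run, and its releases unblock the others one by one.
The rest can finish in the order T2, T6, T4, T1, T8, T9, T5, T7.
Walking it through:
  T2: no waits; runs immediately, freeing m19 and m12
  T6: no waits; runs immediately, freeing m18 and m10
  T4: no waits; runs immediately, freeing m1 and m2
  T1: everything it awaited (m12) is free; runs, freeing m11 and m15
  T8: everything it awaited (m18) is free; runs, freeing m16 and m8
  T9: everything it awaited (m16) is free; runs, freeing m0
  T5: everything it awaited (m16 and m0) is free; runs, freeing m5 and m17
  T7: everything it awaited (m16, m5 and m12) is free; runs, freeing m13 and m7


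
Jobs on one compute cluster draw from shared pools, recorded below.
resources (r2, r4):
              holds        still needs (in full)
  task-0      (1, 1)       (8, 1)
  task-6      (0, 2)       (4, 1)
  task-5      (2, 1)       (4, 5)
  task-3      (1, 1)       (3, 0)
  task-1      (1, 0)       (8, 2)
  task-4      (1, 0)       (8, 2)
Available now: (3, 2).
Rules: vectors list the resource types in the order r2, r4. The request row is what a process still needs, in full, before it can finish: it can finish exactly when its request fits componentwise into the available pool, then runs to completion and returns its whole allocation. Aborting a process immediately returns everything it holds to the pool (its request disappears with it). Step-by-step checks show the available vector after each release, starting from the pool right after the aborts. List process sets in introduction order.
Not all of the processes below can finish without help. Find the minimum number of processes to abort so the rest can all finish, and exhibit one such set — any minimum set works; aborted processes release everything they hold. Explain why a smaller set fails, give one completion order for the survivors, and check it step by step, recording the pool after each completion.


Minimum abort set: task-1 and task-4.
Key observation: task-0 could never have finished before the abort; with (2, 0) returned by task-1 and task-4, it fits at step 4.
No one abort is enough; case by case: task-0 alone leaves task-1 blocked (short on r2); task-6 alone leaves task-0 blocked (short on r2); task-5 alone leaves task-0 blocked (short on r2); task-3 alone leaves task-0 blocked (short on r2); task-1 alone leaves task-0 blocked (short on r2); task-4 alone leaves task-0 blocked (short on r2).
The survivors complete as task-6, task-3, task-5, task-0. Check, step by step (starting from the post-abort pool):
  pool = (5, 2)
  task-6 needs (4, 1) <= (5, 2) -> finishes; pool += (0, 2) = (5, 4)
  task-3 needs (3, 0) <= (5, 4) -> finishes; pool += (1, 1) = (6, 5)
  task-5 needs (4, 5) <= (6, 5) -> finishes; pool += (2, 1) = (8, 6)
  task-0 needs (8, 1) <= (8, 6) -> finishes; pool += (1, 1) = (9, 7)


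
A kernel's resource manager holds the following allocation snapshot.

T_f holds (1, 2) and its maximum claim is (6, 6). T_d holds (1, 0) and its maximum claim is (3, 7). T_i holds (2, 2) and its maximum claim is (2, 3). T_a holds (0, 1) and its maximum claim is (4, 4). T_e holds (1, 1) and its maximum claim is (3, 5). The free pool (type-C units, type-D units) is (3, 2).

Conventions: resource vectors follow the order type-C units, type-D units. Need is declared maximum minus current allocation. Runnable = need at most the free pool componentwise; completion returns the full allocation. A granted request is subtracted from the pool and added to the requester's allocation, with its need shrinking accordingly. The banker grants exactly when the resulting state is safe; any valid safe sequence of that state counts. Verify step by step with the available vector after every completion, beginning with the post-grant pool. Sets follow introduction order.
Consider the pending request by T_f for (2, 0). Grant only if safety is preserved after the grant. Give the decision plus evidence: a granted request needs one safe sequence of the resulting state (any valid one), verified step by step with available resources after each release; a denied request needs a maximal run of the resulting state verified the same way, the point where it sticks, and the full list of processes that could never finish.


GRANT. The post-grant state is safe; one safe sequence: T_i, T_f, T_a, T_e, T_d.
Key observation: the grant leaves (1, 2) free — enough for T_i, whose release restarts the cascade.
Step-by-step check of the post-grant state:
  pool = (1, 2)
  T_i needs (0, 1) <= (1, 2) -> finishes; pool += (2, 2) = (3, 4)
  T_f needs (3, 4) <= (3, 4) -> finishes; pool += (3, 2) = (6, 6)
  T_a needs (4, 3) <= (6, 6) -> finishes; pool += (0, 1) = (6, 7)
  T_e needs (2, 4) <= (6, 7) -> finishes; pool += (1, 1) = (7, 8)
  T_d needs (2, 7) <= (7, 8) -> finishes; pool += (1, 0) = (8, 8)


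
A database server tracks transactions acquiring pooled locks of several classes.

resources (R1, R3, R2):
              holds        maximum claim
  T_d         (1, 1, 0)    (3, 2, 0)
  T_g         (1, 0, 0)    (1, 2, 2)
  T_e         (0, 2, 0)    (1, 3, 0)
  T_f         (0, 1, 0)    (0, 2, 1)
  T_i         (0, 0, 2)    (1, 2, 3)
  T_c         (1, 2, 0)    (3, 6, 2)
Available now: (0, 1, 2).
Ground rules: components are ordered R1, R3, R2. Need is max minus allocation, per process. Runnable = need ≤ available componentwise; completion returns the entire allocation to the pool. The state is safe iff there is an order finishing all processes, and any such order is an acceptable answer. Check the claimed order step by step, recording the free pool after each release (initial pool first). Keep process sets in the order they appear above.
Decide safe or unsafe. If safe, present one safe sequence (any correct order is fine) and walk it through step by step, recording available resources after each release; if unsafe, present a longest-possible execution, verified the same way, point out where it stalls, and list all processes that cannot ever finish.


The state is UNSAFE.
Key observation: after T_f, T_g, T_e, T_i complete, (1, 4, 4) is the best the pool ever gets, yet each leftover process wants more R1.
The run T_f, T_g, T_e, T_i cannot be extended any further. Verifying each step:
  pool = (0, 1, 2)
  T_f needs (0, 1, 1) <= (0, 1, 2) -> finishes; pool += (0, 1, 0) = (0, 2, 2)
  T_g needs (0, 2, 2) <= (0, 2, 2) -> finishes; pool += (1, 0, 0) = (1, 2, 2)
  T_e needs (1, 1, 0) <= (1, 2, 2) -> finishes; pool += (0, 2, 0) = (1, 4, 2)
  T_i needs (1, 2, 1) <= (1, 4, 2) -> finishes; pool += (0, 0, 2) = (1, 4, 4)
  T_d still needs (2, 1, 0) but only (1, 4, 4) is free — short on R1
  T_c still needs (2, 4, 2) but only (1, 4, 4) is free — short on R1
Never able to finish: T_d and T_c.
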